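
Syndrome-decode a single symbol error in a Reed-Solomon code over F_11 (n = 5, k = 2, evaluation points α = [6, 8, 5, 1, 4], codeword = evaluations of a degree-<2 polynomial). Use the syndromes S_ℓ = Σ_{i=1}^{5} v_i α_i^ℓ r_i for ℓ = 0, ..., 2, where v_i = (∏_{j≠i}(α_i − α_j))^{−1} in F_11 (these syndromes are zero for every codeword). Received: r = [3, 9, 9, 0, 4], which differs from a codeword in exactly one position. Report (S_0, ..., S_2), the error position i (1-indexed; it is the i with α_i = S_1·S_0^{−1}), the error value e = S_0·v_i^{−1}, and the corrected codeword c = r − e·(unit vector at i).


S = (6, 4, 10), error at position 2, error magnitude e = 7, c = [3, 2, 9, 0, 4].

Step 1: column multipliers v_i = (∏_{j≠i}(α_i − α_j))^{−1} mod 11.
  i = 1 (α = 6): (6−8)(6−5)(6−1)(6−4) = (−2)·1·5·2 = −20 ≡ 2, so v_1 = 2^{−1} = 6 (mod 11).
  i = 2 (α = 8): (8−6)(8−5)(8−1)(8−4) = 2·3·7·4 = 168 ≡ 3, so v_2 = 3^{−1} = 4 (mod 11).
  i = 3 (α = 5): (5−6)(5−8)(5−1)(5−4) = (−1)·(−3)·4·1 = 12 ≡ 1, so v_3 = 1^{−1} = 1 (mod 11).
  i = 4 (α = 1): (1−6)(1−8)(1−5)(1−4) = (−5)·(−7)·(−4)·(−3) = 420 ≡ 2, so v_4 = 2^{−1} = 6 (mod 11).
  i = 5 (α = 4): (4−6)(4−8)(4−5)(4−1) = (−2)·(−4)·(−1)·3 = −24 ≡ 9, so v_5 = 9^{−1} = 5 (mod 11).
  v = [6, 4, 1, 6, 5].
Step 2: syndromes of r = [3, 9, 9, 0, 4] (all sums mod 11).
  S_0 = Σ v_i r_i = 6·3 + 4·9 + 1·9 + 6·0 + 5·4 = 83 ≡ 6.
  S_1 = Σ v_i α_i r_i = 6·6·3 + 4·8·9 + 1·5·9 + 6·1·0 + 5·4·4 = 521 ≡ 4.
  α_i^2 mod 11 = [3, 9, 3, 1, 5].
  S_2 = Σ v_i α_i^2 r_i = 6·3·3 + 4·9·9 + 1·3·9 + 6·1·0 + 5·5·4 = 505 ≡ 10.
  S = (6, 4, 10) ≠ 0, so r is not a codeword (an error is present).
Step 3: locate the error. For a single error e at position i, S_ℓ = v_i·e·α_i^ℓ, so α_err = S_1/S_0.
  S_0^{−1} = 6^{−1} = 2 (mod 11), so α_err = 4·2 = 8 ≡ 8 = α_2. Error position i = 2.
  Consistency check: S_2/S_1 = 10·3 = 30 ≡ 8 = α_err ✓ (single-error assumption holds).
Step 4: error magnitude e = S_0/v_2 = S_0·∏_{j≠2}(α_2 − α_j) = 6·3 = 18 ≡ 7 (mod 11).
Step 5: correct position 2: c_2 = r_2 − e = 9 − 7 ≡ 2 (mod 11). Hence c = [3, 2, 9, 0, 4].
  Check: interpolating c through the α_i gives m(x) = 6 + 5·x (degree < 2) with m(α_i) = c_i for every i, so c is indeed a codeword.


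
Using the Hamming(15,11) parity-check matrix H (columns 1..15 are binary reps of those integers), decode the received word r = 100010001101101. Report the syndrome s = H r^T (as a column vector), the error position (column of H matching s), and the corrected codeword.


s = (1, 0, 0, 1)^T, error position = 9, corrected codeword c = 100010000101101

Compute s = H r^T mod 2 one row at a time:
  s_1 = 0 + 1 + 1 + 0 + 1 + 1 + 0 + 1 = 5 ≡ 1 (mod 2).
  s_2 = 0 + 1 + 0 + 0 + 1 + 1 + 0 + 1 = 4 ≡ 0 (mod 2).
  s_3 = 0 + 0 + 0 + 0 + 1 + 0 + 0 + 1 = 2 ≡ 0 (mod 2).
  s_4 = 1 + 0 + 1 + 0 + 1 + 0 + 1 + 1 = 5 ≡ 1 (mod 2).
s = (1, 0, 0, 1)^T — this equals column 9 of H (binary 1001), so error is at position 9.
Correct: flip bit 9 of r = 100010001101101 to get c = 100010000101101.


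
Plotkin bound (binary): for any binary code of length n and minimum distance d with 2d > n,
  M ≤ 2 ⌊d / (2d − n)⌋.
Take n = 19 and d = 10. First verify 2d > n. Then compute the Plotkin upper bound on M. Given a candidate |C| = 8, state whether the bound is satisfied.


Plotkin bound M ≤ 20; given |C| = 8 ≤ bound (satisfied).

Check applicability: 2d = 20, n = 19.
2d − n = 1 > 0, so Plotkin applies.
Compute d/(2d−n) = 10/1 ≈ 10.0000.
⌊d/(2d−n)⌋ = 10.
Plotkin bound: M ≤ 2·10 = 20.
Given |C| = 8, check: satisfied.
This |C| is below the Plotkin bound.


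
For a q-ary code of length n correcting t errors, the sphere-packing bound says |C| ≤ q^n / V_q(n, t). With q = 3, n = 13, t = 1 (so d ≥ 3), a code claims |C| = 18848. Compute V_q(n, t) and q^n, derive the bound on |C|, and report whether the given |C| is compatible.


V_q(n, t) = 27, q^n = 1594323, Hamming bound = 59049, |C| = 18848 ≤ bound (satisfied).

Step 1: Compute V_q(n, t) = Σ_{j=0}^1 C(n, j) (q−1)^j.
  j = 0: C(13,0)·(2)^0 = 1·1 = 1.
  j = 1: C(13,1)·(2)^1 = 13·2 = 26.
  V_q(n, t) = 1 + 26 = 27.
Step 2: q^n = 3^13 = 1594323.
Step 3: Hamming bound ⌊q^n / V_q(n,t)⌋ = ⌊1594323/27⌋ = 59049.
Step 4: Compare |C| = 18848 to 59049: satisfied.
The claimed |C| lies below the Hamming bound.


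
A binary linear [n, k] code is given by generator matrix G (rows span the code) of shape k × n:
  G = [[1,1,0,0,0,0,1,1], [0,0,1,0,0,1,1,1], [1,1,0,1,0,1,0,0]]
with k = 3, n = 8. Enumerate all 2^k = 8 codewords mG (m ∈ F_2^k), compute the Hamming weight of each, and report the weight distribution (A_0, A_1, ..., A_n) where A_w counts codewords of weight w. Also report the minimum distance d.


Weight distribution: A_0 = 1, A_2 = 1, A_4 = 5, A_6 = 1. Minimum distance d = 2.

Enumerate all 2^3 = 8 messages m ∈ F_2^3.
For each, compute codeword c = mG in F_2^8, then tally its weight.
  m = 000 → c = 00000000, weight = 0.
  m = 100 → c = 11000011, weight = 4.
  m = 010 → c = 00100111, weight = 4.
  m = 110 → c = 11100100, weight = 4.
  m = 001 → c = 11010100, weight = 4.
  m = 101 → c = 00010111, weight = 4.
  m = 011 → c = 11110011, weight = 6.
  m = 111 → c = 00110000, weight = 2.
Tally weights:
  weight 0: 1 codewords.
  weight 2: 1 codewords.
  weight 4: 5 codewords.
  weight 6: 1 codewords.
Minimum distance d = smallest w > 0 with A_w > 0 = 2.
Sanity: Σ A_w = 8 = 2^3 = 8 ✓.


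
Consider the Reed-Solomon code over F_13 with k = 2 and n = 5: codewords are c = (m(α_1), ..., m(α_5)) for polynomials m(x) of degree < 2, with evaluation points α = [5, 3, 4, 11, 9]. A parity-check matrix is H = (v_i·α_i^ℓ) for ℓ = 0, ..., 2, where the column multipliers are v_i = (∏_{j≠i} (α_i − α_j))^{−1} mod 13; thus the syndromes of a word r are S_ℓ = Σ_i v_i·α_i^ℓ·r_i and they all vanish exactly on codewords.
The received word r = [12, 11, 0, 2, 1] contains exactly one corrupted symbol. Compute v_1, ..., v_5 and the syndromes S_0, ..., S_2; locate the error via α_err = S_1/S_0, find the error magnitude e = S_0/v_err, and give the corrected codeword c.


S = (2, 8, 6), error at position 3, error magnitude e = 8, c = [12, 11, 5, 2, 1].

Step 1: column multipliers v_i = (∏_{j≠i}(α_i − α_j))^{−1} mod 13.
  i = 1 (α = 5): (5−3)(5−4)(5−11)(5−9) = 2·1·(−6)·(−4) = 48 ≡ 9, so v_1 = 9^{−1} = 3 (mod 13).
  i = 2 (α = 3): (3−5)(3−4)(3−11)(3−9) = (−2)·(−1)·(−8)·(−6) = 96 ≡ 5, so v_2 = 5^{−1} = 8 (mod 13).
  i = 3 (α = 4): (4−5)(4−3)(4−11)(4−9) = (−1)·1·(−7)·(−5) = −35 ≡ 4, so v_3 = 4^{−1} = 10 (mod 13).
  i = 4 (α = 11): (11−5)(11−3)(11−4)(11−9) = 6·8·7·2 = 672 ≡ 9, so v_4 = 9^{−1} = 3 (mod 13).
  i = 5 (α = 9): (9−5)(9−3)(9−4)(9−11) = 4·6·5·(−2) = −240 ≡ 7, so v_5 = 7^{−1} = 2 (mod 13).
  v = [3, 8, 10, 3, 2].
Step 2: syndromes of r = [12, 11, 0, 2, 1] (all sums mod 13).
  S_0 = Σ v_i r_i = 3·12 + 8·11 + 10·0 + 3·2 + 2·1 = 132 ≡ 2.
  S_1 = Σ v_i α_i r_i = 3·5·12 + 8·3·11 + 10·4·0 + 3·11·2 + 2·9·1 = 528 ≡ 8.
  α_i^2 mod 13 = [12, 9, 3, 4, 3].
  S_2 = Σ v_i α_i^2 r_i = 3·12·12 + 8·9·11 + 10·3·0 + 3·4·2 + 2·3·1 = 1254 ≡ 6.
  S = (2, 8, 6) ≠ 0, so r is not a codeword (an error is present).
Step 3: locate the error. For a single error e at position i, S_ℓ = v_i·e·α_i^ℓ, so α_err = S_1/S_0.
  S_0^{−1} = 2^{−1} = 7 (mod 13), so α_err = 8·7 = 56 ≡ 4 = α_3. Error position i = 3.
  Consistency check: S_2/S_1 = 6·5 = 30 ≡ 4 = α_err ✓ (single-error assumption holds).
Step 4: error magnitude e = S_0/v_3 = S_0·∏_{j≠3}(α_3 − α_j) = 2·4 = 8 ≡ 8 (mod 13).
Step 5: correct position 3: c_3 = r_3 − e = 0 − 8 ≡ 5 (mod 13). Hence c = [12, 11, 5, 2, 1].
  Check: interpolating c through the α_i gives m(x) = 3 + 7·x (degree < 2) with m(α_i) = c_i for every i, so c is indeed a codeword.


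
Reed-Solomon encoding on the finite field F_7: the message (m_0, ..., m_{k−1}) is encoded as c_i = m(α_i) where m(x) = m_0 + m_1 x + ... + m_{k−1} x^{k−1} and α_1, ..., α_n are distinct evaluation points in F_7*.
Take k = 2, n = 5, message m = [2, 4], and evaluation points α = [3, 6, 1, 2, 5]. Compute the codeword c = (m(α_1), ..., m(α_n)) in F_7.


c = [0, 5, 6, 3, 1]

Message polynomial: m(x) = 2 + 4·x (mod 7).
For each evaluation point α_i, compute m(α_i) mod 7:
  α_1 = 3: Horner steps 4 → 0, so m(3) = 0.
  α_2 = 6: Horner steps 4 → 5, so m(6) = 5.
  α_3 = 1: Horner steps 4 → 6, so m(1) = 6.
  α_4 = 2: Horner steps 4 → 3, so m(2) = 3.
  α_5 = 5: Horner steps 4 → 1, so m(5) = 1.
Codeword c = [0, 5, 6, 3, 1] ∈ F_7^5.


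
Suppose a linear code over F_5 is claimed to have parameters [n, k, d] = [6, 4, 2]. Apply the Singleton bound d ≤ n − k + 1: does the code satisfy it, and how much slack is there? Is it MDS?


Singleton RHS = n − k + 1 = 3, slack = 1, bound satisfied, not MDS.

Singleton bound: d ≤ n − k + 1.
Here n = 6, k = 4, so n − k + 1 = 3.
Given d = 2, check d ≤ 3: YES.
Slack = (n − k + 1) − d = 1.
The code is NOT MDS (slack = 1 > 0).
Description: the claimed parameters are [6, 4, 2]_5; such a code would be non-MDS.


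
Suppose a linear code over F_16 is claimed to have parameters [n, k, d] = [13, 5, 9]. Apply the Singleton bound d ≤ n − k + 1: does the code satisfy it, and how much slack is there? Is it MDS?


Singleton RHS = n − k + 1 = 9, slack = 0, bound satisfied, MDS.

Singleton bound: d ≤ n − k + 1.
Here n = 13, k = 5, so n − k + 1 = 9.
Given d = 9, check d ≤ 9: YES.
Slack = (n − k + 1) − d = 0.
The code is MDS (slack = 0).
Description: the claimed parameters are [13, 5, 9]_16; such a code would be MDS (meets Singleton bound).


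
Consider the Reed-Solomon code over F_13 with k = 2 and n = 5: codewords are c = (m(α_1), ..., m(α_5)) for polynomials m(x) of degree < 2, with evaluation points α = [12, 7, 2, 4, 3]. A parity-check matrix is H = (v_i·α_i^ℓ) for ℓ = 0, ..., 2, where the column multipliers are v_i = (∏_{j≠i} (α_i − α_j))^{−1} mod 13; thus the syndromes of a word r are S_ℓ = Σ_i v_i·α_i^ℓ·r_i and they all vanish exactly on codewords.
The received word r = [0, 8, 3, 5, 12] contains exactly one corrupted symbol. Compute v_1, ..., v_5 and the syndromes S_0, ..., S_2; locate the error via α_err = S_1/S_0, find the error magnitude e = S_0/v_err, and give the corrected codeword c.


S = (7, 8, 11), error at position 5, error magnitude e = 8, c = [0, 8, 3, 5, 4].

Step 1: column multipliers v_i = (∏_{j≠i}(α_i − α_j))^{−1} mod 13.
  i = 1 (α = 12): (12−7)(12−2)(12−4)(12−3) = 5·10·8·9 = 3600 ≡ 12, so v_1 = 12^{−1} = 12 (mod 13).
  i = 2 (α = 7): (7−12)(7−2)(7−4)(7−3) = (−5)·5·3·4 = −300 ≡ 12, so v_2 = 12^{−1} = 12 (mod 13).
  i = 3 (α = 2): (2−12)(2−7)(2−4)(2−3) = (−10)·(−5)·(−2)·(−1) = 100 ≡ 9, so v_3 = 9^{−1} = 3 (mod 13).
  i = 4 (α = 4): (4−12)(4−7)(4−2)(4−3) = (−8)·(−3)·2·1 = 48 ≡ 9, so v_4 = 9^{−1} = 3 (mod 13).
  i = 5 (α = 3): (3−12)(3−7)(3−2)(3−4) = (−9)·(−4)·1·(−1) = −36 ≡ 3, so v_5 = 3^{−1} = 9 (mod 13).
  v = [12, 12, 3, 3, 9].
Step 2: syndromes of r = [0, 8, 3, 5, 12] (all sums mod 13).
  S_0 = Σ v_i r_i = 12·0 + 12·8 + 3·3 + 3·5 + 9·12 = 228 ≡ 7.
  S_1 = Σ v_i α_i r_i = 12·12·0 + 12·7·8 + 3·2·3 + 3·4·5 + 9·3·12 = 1074 ≡ 8.
  α_i^2 mod 13 = [1, 10, 4, 3, 9].
  S_2 = Σ v_i α_i^2 r_i = 12·1·0 + 12·10·8 + 3·4·3 + 3·3·5 + 9·9·12 = 2013 ≡ 11.
  S = (7, 8, 11) ≠ 0, so r is not a codeword (an error is present).
Step 3: locate the error. For a single error e at position i, S_ℓ = v_i·e·α_i^ℓ, so α_err = S_1/S_0.
  S_0^{−1} = 7^{−1} = 2 (mod 13), so α_err = 8·2 = 16 ≡ 3 = α_5. Error position i = 5.
  Consistency check: S_2/S_1 = 11·5 = 55 ≡ 3 = α_err ✓ (single-error assumption holds).
Step 4: error magnitude e = S_0/v_5 = S_0·∏_{j≠5}(α_5 − α_j) = 7·3 = 21 ≡ 8 (mod 13).
Step 5: correct position 5: c_5 = r_5 − e = 12 − 8 ≡ 4 (mod 13). Hence c = [0, 8, 3, 5, 4].
  Check: interpolating c through the α_i gives m(x) = 1 + 1·x (degree < 2) with m(α_i) = c_i for every i, so c is indeed a codeword.


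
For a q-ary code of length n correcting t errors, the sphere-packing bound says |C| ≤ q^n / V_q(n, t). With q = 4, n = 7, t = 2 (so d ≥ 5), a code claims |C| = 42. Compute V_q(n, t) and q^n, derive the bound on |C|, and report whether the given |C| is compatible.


V_q(n, t) = 211, q^n = 16384, Hamming bound = 77, |C| = 42 ≤ bound (satisfied).

Step 1: Compute V_q(n, t) = Σ_{j=0}^2 C(n, j) (q−1)^j.
  j = 0: C(7,0)·(3)^0 = 1·1 = 1.
  j = 1: C(7,1)·(3)^1 = 7·3 = 21.
  j = 2: C(7,2)·(3)^2 = 21·9 = 189.
  V_q(n, t) = 1 + 21 + 189 = 211.
Step 2: q^n = 4^7 = 16384.
Step 3: Hamming bound ⌊q^n / V_q(n,t)⌋ = ⌊16384/211⌋ = 77.
Step 4: Compare |C| = 42 to 77: satisfied.
The claimed |C| lies below the Hamming bound.


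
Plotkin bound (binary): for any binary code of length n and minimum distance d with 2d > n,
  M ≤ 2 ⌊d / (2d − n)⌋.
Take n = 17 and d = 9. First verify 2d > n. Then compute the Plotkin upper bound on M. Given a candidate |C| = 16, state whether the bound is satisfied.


Plotkin bound M ≤ 18; given |C| = 16 ≤ bound (satisfied).

Check applicability: 2d = 18, n = 17.
2d − n = 1 > 0, so Plotkin applies.
Compute d/(2d−n) = 9/1 ≈ 9.0000.
⌊d/(2d−n)⌋ = 9.
Plotkin bound: M ≤ 2·9 = 18.
Given |C| = 16, check: satisfied.
This |C| is below the Plotkin bound.


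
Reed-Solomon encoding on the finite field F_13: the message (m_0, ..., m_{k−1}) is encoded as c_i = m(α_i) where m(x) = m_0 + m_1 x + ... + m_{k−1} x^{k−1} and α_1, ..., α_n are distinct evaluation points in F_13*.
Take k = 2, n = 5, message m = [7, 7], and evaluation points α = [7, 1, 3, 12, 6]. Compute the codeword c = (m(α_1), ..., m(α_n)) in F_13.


c = [4, 1, 2, 0, 10]

Message polynomial: m(x) = 7 + 7·x (mod 13).
For each evaluation point α_i, compute m(α_i) mod 13:
  α_1 = 7: Horner steps 7 → 4, so m(7) = 4.
  α_2 = 1: Horner steps 7 → 1, so m(1) = 1.
  α_3 = 3: Horner steps 7 → 2, so m(3) = 2.
  α_4 = 12: Horner steps 7 → 0, so m(12) = 0.
  α_5 = 6: Horner steps 7 → 10, so m(6) = 10.
Codeword c = [4, 1, 2, 0, 10] ∈ F_13^5.


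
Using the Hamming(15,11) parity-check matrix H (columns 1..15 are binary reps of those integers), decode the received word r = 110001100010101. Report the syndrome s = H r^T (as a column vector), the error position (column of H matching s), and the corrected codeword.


s = (1, 0, 1, 1)^T, error position = 11, corrected codeword c = 110001100000101

Compute s = H r^T mod 2 one row at a time:
  s_1 = 0 + 0 + 0 + 1 + 0 + 1 + 0 + 1 = 3 ≡ 1 (mod 2).
  s_2 = 0 + 0 + 1 + 1 + 0 + 1 + 0 + 1 = 4 ≡ 0 (mod 2).
  s_3 = 1 + 0 + 1 + 1 + 0 + 1 + 0 + 1 = 5 ≡ 1 (mod 2).
  s_4 = 1 + 0 + 0 + 1 + 0 + 1 + 1 + 1 = 5 ≡ 1 (mod 2).
s = (1, 0, 1, 1)^T — this equals column 11 of H (binary 1011), so error is at position 11.
Correct: flip bit 11 of r = 110001100010101 to get c = 110001100000101.


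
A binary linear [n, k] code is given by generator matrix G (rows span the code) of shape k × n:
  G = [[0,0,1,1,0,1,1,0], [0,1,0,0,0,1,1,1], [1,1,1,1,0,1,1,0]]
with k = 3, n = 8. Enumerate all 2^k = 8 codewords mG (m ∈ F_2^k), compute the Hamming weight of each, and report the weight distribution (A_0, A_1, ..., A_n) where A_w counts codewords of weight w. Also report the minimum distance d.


Weight distribution: A_0 = 1, A_2 = 1, A_4 = 5, A_6 = 1. Minimum distance d = 2.

Enumerate all 2^3 = 8 messages m ∈ F_2^3.
For each, compute codeword c = mG in F_2^8, then tally its weight.
  m = 000 → c = 00000000, weight = 0.
  m = 100 → c = 00110110, weight = 4.
  m = 010 → c = 01000111, weight = 4.
  m = 110 → c = 01110001, weight = 4.
  m = 001 → c = 11110110, weight = 6.
  m = 101 → c = 11000000, weight = 2.
  m = 011 → c = 10110001, weight = 4.
  m = 111 → c = 10000111, weight = 4.
Tally weights:
  weight 0: 1 codewords.
  weight 2: 1 codewords.
  weight 4: 5 codewords.
  weight 6: 1 codewords.
Minimum distance d = smallest w > 0 with A_w > 0 = 2.
Sanity: Σ A_w = 8 = 2^3 = 8 ✓.


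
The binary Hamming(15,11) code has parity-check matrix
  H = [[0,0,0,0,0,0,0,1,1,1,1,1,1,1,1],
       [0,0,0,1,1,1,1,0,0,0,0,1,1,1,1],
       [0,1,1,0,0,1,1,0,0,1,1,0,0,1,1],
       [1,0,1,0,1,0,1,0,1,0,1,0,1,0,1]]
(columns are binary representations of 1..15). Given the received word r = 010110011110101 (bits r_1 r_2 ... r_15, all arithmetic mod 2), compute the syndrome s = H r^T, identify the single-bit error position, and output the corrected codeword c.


s = (0, 0, 0, 1)^T, error position = 1, corrected codeword c = 110110011110101

Compute s = H r^T mod 2 one row at a time:
  s_1 = 1 + 1 + 1 + 1 + 0 + 1 + 0 + 1 = 6 ≡ 0 (mod 2).
  s_2 = 1 + 1 + 0 + 0 + 0 + 1 + 0 + 1 = 4 ≡ 0 (mod 2).
  s_3 = 1 + 0 + 0 + 0 + 1 + 1 + 0 + 1 = 4 ≡ 0 (mod 2).
  s_4 = 0 + 0 + 1 + 0 + 1 + 1 + 1 + 1 = 5 ≡ 1 (mod 2).
s = (0, 0, 0, 1)^T — this equals column 1 of H (binary 0001), so error is at position 1.
Correct: flip bit 1 of r = 010110011110101 to get c = 110110011110101.


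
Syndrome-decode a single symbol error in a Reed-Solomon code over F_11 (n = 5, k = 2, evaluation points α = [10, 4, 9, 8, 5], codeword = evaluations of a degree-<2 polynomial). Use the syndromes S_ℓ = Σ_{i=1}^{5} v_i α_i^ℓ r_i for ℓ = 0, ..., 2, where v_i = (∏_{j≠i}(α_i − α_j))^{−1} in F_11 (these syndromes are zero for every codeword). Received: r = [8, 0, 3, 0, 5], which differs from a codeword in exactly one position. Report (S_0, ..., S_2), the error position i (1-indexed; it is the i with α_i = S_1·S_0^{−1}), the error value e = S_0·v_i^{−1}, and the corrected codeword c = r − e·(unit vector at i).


S = (1, 8, 9), error at position 4, error magnitude e = 2, c = [8, 0, 3, 9, 5].

Step 1: column multipliers v_i = (∏_{j≠i}(α_i − α_j))^{−1} mod 11.
  i = 1 (α = 10): (10−4)(10−9)(10−8)(10−5) = 6·1·2·5 = 60 ≡ 5, so v_1 = 5^{−1} = 9 (mod 11).
  i = 2 (α = 4): (4−10)(4−9)(4−8)(4−5) = (−6)·(−5)·(−4)·(−1) = 120 ≡ 10, so v_2 = 10^{−1} = 10 (mod 11).
  i = 3 (α = 9): (9−10)(9−4)(9−8)(9−5) = (−1)·5·1·4 = −20 ≡ 2, so v_3 = 2^{−1} = 6 (mod 11).
  i = 4 (α = 8): (8−10)(8−4)(8−9)(8−5) = (−2)·4·(−1)·3 = 24 ≡ 2, so v_4 = 2^{−1} = 6 (mod 11).
  i = 5 (α = 5): (5−10)(5−4)(5−9)(5−8) = (−5)·1·(−4)·(−3) = −60 ≡ 6, so v_5 = 6^{−1} = 2 (mod 11).
  v = [9, 10, 6, 6, 2].
Step 2: syndromes of r = [8, 0, 3, 0, 5] (all sums mod 11).
  S_0 = Σ v_i r_i = 9·8 + 10·0 + 6·3 + 6·0 + 2·5 = 100 ≡ 1.
  S_1 = Σ v_i α_i r_i = 9·10·8 + 10·4·0 + 6·9·3 + 6·8·0 + 2·5·5 = 932 ≡ 8.
  α_i^2 mod 11 = [1, 5, 4, 9, 3].
  S_2 = Σ v_i α_i^2 r_i = 9·1·8 + 10·5·0 + 6·4·3 + 6·9·0 + 2·3·5 = 174 ≡ 9.
  S = (1, 8, 9) ≠ 0, so r is not a codeword (an error is present).
Step 3: locate the error. For a single error e at position i, S_ℓ = v_i·e·α_i^ℓ, so α_err = S_1/S_0.
  S_0^{−1} = 1^{−1} = 1 (mod 11), so α_err = 8·1 = 8 ≡ 8 = α_4. Error position i = 4.
  Consistency check: S_2/S_1 = 9·7 = 63 ≡ 8 = α_err ✓ (single-error assumption holds).
Step 4: error magnitude e = S_0/v_4 = S_0·∏_{j≠4}(α_4 − α_j) = 1·2 = 2 ≡ 2 (mod 11).
Step 5: correct position 4: c_4 = r_4 − e = 0 − 2 ≡ 9 (mod 11). Hence c = [8, 0, 3, 9, 5].
  Check: interpolating c through the α_i gives m(x) = 2 + 5·x (degree < 2) with m(α_i) = c_i for every i, so c is indeed a codeword.


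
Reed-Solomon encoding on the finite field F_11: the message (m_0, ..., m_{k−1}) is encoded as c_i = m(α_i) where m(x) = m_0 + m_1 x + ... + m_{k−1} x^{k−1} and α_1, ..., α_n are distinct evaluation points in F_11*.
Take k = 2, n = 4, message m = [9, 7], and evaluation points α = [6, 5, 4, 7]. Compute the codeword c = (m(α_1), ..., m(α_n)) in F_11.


c = [7, 0, 4, 3]

Message polynomial: m(x) = 9 + 7·x (mod 11).
For each evaluation point α_i, compute m(α_i) mod 11:
  α_1 = 6: Horner steps 7 → 7, so m(6) = 7.
  α_2 = 5: Horner steps 7 → 0, so m(5) = 0.
  α_3 = 4: Horner steps 7 → 4, so m(4) = 4.
  α_4 = 7: Horner steps 7 → 3, so m(7) = 3.
Codeword c = [7, 0, 4, 3] ∈ F_11^4.


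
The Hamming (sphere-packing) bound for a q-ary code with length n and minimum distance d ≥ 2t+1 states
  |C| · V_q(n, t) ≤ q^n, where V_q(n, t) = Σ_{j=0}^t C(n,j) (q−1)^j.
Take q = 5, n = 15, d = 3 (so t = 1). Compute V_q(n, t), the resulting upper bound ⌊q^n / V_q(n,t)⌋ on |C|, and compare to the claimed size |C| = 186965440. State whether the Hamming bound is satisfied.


V_q(n, t) = 61, q^n = 30517578125, Hamming bound = 500288165, |C| = 186965440 ≤ bound (satisfied).

Step 1: Compute V_q(n, t) = Σ_{j=0}^1 C(n, j) (q−1)^j.
  j = 0: C(15,0)·(4)^0 = 1·1 = 1.
  j = 1: C(15,1)·(4)^1 = 15·4 = 60.
  V_q(n, t) = 1 + 60 = 61.
Step 2: q^n = 5^15 = 30517578125.
Step 3: Hamming bound ⌊q^n / V_q(n,t)⌋ = ⌊30517578125/61⌋ = 500288165.
Step 4: Compare |C| = 186965440 to 500288165: satisfied.
The claimed |C| lies below the Hamming bound.


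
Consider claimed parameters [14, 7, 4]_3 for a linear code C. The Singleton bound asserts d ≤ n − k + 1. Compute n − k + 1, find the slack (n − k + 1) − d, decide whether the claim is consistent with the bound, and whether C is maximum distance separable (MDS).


Singleton RHS = n − k + 1 = 8, slack = 4, bound satisfied, not MDS.

Singleton bound: d ≤ n − k + 1.
Here n = 14, k = 7, so n − k + 1 = 8.
Given d = 4, check d ≤ 8: YES.
Slack = (n − k + 1) − d = 4.
The code is NOT MDS (slack = 4 > 0).
Description: the claimed parameters are [14, 7, 4]_3; such a code would be non-MDS.


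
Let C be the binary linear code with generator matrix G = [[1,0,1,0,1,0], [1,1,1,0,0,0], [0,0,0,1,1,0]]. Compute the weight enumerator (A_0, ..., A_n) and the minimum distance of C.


Weight distribution: A_0 = 1, A_2 = 3, A_3 = 3, A_5 = 1. Minimum distance d = 2.

Enumerate all 2^3 = 8 messages m ∈ F_2^3.
For each, compute codeword c = mG in F_2^6, then tally its weight.
  m = 000 → c = 000000, weight = 0.
  m = 100 → c = 101010, weight = 3.
  m = 010 → c = 111000, weight = 3.
  m = 110 → c = 010010, weight = 2.
  m = 001 → c = 000110, weight = 2.
  m = 101 → c = 101100, weight = 3.
  m = 011 → c = 111110, weight = 5.
  m = 111 → c = 010100, weight = 2.
Tally weights:
  weight 0: 1 codewords.
  weight 2: 3 codewords.
  weight 3: 3 codewords.
  weight 5: 1 codewords.
Minimum distance d = smallest w > 0 with A_w > 0 = 2.
Sanity: Σ A_w = 8 = 2^3 = 8 ✓.


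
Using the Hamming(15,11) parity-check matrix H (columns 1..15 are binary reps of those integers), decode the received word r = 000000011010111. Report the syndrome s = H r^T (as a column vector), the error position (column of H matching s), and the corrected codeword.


s = (0, 1, 1, 0)^T, error position = 6, corrected codeword c = 000001011010111

Compute s = H r^T mod 2 one row at a time:
  s_1 = 1 + 1 + 0 + 1 + 0 + 1 + 1 + 1 = 6 ≡ 0 (mod 2).
  s_2 = 0 + 0 + 0 + 0 + 0 + 1 + 1 + 1 = 3 ≡ 1 (mod 2).
  s_3 = 0 + 0 + 0 + 0 + 0 + 1 + 1 + 1 = 3 ≡ 1 (mod 2).
  s_4 = 0 + 0 + 0 + 0 + 1 + 1 + 1 + 1 = 4 ≡ 0 (mod 2).
s = (0, 1, 1, 0)^T — this equals column 6 of H (binary 0110), so error is at position 6.
Correct: flip bit 6 of r = 000000011010111 to get c = 000001011010111.


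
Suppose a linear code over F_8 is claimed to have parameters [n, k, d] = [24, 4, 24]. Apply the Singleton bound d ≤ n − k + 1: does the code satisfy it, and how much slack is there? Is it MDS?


Singleton RHS = n − k + 1 = 21, slack = -3, bound violated (no such code; not MDS).

Singleton bound: d ≤ n − k + 1.
Here n = 24, k = 4, so n − k + 1 = 21.
Given d = 24, check d ≤ 21: NO.
Slack = (n − k + 1) − d = -3.
The slack is negative: d = 24 exceeds n − k + 1 = 21 by 3, so the Singleton bound is violated and no linear [24, 4, 24]_8 code can exist. In particular it is not MDS (MDS requires d = n − k + 1 exactly).
Description: the claimed parameters are [24, 4, 24]_8; such a code would be impossible (violates the Singleton bound).


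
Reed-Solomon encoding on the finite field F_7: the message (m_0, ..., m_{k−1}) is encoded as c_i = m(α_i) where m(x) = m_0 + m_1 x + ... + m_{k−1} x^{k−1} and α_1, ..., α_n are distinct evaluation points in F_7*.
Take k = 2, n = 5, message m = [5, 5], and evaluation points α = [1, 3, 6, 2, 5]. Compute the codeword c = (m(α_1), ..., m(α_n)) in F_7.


c = [3, 6, 0, 1, 2]

Message polynomial: m(x) = 5 + 5·x (mod 7).
For each evaluation point α_i, compute m(α_i) mod 7:
  α_1 = 1: Horner steps 5 → 3, so m(1) = 3.
  α_2 = 3: Horner steps 5 → 6, so m(3) = 6.
  α_3 = 6: Horner steps 5 → 0, so m(6) = 0.
  α_4 = 2: Horner steps 5 → 1, so m(2) = 1.
  α_5 = 5: Horner steps 5 → 2, so m(5) = 2.
Codeword c = [3, 6, 0, 1, 2] ∈ F_7^5.


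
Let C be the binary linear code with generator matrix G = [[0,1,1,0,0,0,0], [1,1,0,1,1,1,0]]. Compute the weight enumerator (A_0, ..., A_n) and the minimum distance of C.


Weight distribution: A_0 = 1, A_2 = 1, A_5 = 2. Minimum distance d = 2.

Enumerate all 2^2 = 4 messages m ∈ F_2^2.
For each, compute codeword c = mG in F_2^7, then tally its weight.
  m = 00 → c = 0000000, weight = 0.
  m = 10 → c = 0110000, weight = 2.
  m = 01 → c = 1101110, weight = 5.
  m = 11 → c = 1011110, weight = 5.
Tally weights:
  weight 0: 1 codewords.
  weight 2: 1 codewords.
  weight 5: 2 codewords.
Minimum distance d = smallest w > 0 with A_w > 0 = 2.
Sanity: Σ A_w = 4 = 2^2 = 4 ✓.


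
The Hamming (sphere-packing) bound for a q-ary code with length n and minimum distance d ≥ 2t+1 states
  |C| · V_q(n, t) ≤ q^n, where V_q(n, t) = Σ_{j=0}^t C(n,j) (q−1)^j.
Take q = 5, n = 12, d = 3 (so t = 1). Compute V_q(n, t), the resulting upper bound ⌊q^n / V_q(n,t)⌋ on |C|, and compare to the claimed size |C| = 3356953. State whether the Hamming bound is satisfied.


V_q(n, t) = 49, q^n = 244140625, Hamming bound = 4982461, |C| = 3356953 ≤ bound (satisfied).

Step 1: Compute V_q(n, t) = Σ_{j=0}^1 C(n, j) (q−1)^j.
  j = 0: C(12,0)·(4)^0 = 1·1 = 1.
  j = 1: C(12,1)·(4)^1 = 12·4 = 48.
  V_q(n, t) = 1 + 48 = 49.
Step 2: q^n = 5^12 = 244140625.
Step 3: Hamming bound ⌊q^n / V_q(n,t)⌋ = ⌊244140625/49⌋ = 4982461.
Step 4: Compare |C| = 3356953 to 4982461: satisfied.
The claimed |C| lies below the Hamming bound.


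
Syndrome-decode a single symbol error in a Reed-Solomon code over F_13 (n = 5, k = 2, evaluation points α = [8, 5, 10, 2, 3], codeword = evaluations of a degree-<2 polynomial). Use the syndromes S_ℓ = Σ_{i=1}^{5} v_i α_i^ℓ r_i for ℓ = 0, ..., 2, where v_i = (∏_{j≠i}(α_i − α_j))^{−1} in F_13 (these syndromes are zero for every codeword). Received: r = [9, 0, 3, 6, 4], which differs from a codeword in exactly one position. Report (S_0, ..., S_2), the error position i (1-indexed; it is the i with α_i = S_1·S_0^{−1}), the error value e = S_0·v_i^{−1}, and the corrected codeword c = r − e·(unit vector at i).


S = (1, 8, 12), error at position 1, error magnitude e = 2, c = [7, 0, 3, 6, 4].

Step 1: column multipliers v_i = (∏_{j≠i}(α_i − α_j))^{−1} mod 13.
  i = 1 (α = 8): (8−5)(8−10)(8−2)(8−3) = 3·(−2)·6·5 = −180 ≡ 2, so v_1 = 2^{−1} = 7 (mod 13).
  i = 2 (α = 5): (5−8)(5−10)(5−2)(5−3) = (−3)·(−5)·3·2 = 90 ≡ 12, so v_2 = 12^{−1} = 12 (mod 13).
  i = 3 (α = 10): (10−8)(10−5)(10−2)(10−3) = 2·5·8·7 = 560 ≡ 1, so v_3 = 1^{−1} = 1 (mod 13).
  i = 4 (α = 2): (2−8)(2−5)(2−10)(2−3) = (−6)·(−3)·(−8)·(−1) = 144 ≡ 1, so v_4 = 1^{−1} = 1 (mod 13).
  i = 5 (α = 3): (3−8)(3−5)(3−10)(3−2) = (−5)·(−2)·(−7)·1 = −70 ≡ 8, so v_5 = 8^{−1} = 5 (mod 13).
  v = [7, 12, 1, 1, 5].
Step 2: syndromes of r = [9, 0, 3, 6, 4] (all sums mod 13).
  S_0 = Σ v_i r_i = 7·9 + 12·0 + 1·3 + 1·6 + 5·4 = 92 ≡ 1.
  S_1 = Σ v_i α_i r_i = 7·8·9 + 12·5·0 + 1·10·3 + 1·2·6 + 5·3·4 = 606 ≡ 8.
  α_i^2 mod 13 = [12, 12, 9, 4, 9].
  S_2 = Σ v_i α_i^2 r_i = 7·12·9 + 12·12·0 + 1·9·3 + 1·4·6 + 5·9·4 = 987 ≡ 12.
  S = (1, 8, 12) ≠ 0, so r is not a codeword (an error is present).
Step 3: locate the error. For a single error e at position i, S_ℓ = v_i·e·α_i^ℓ, so α_err = S_1/S_0.
  S_0^{−1} = 1^{−1} = 1 (mod 13), so α_err = 8·1 = 8 ≡ 8 = α_1. Error position i = 1.
  Consistency check: S_2/S_1 = 12·5 = 60 ≡ 8 = α_err ✓ (single-error assumption holds).
Step 4: error magnitude e = S_0/v_1 = S_0·∏_{j≠1}(α_1 − α_j) = 1·2 = 2 ≡ 2 (mod 13).
Step 5: correct position 1: c_1 = r_1 − e = 9 − 2 ≡ 7 (mod 13). Hence c = [7, 0, 3, 6, 4].
  Check: interpolating c through the α_i gives m(x) = 10 + 11·x (degree < 2) with m(α_i) = c_i for every i, so c is indeed a codeword.


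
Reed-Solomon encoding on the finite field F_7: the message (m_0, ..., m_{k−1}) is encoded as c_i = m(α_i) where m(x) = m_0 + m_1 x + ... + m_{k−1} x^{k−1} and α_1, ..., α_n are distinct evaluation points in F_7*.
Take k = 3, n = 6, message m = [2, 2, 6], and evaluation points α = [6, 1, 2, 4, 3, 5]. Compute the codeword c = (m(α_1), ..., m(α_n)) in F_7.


c = [6, 3, 2, 1, 6, 1]

Message polynomial: m(x) = 2 + 2·x + 6·x^2 (mod 7).
For each evaluation point α_i, compute m(α_i) mod 7:
  α_1 = 6: Horner steps 6 → 3 → 6, so m(6) = 6.
  α_2 = 1: Horner steps 6 → 1 → 3, so m(1) = 3.
  α_3 = 2: Horner steps 6 → 0 → 2, so m(2) = 2.
  α_4 = 4: Horner steps 6 → 5 → 1, so m(4) = 1.
  α_5 = 3: Horner steps 6 → 6 → 6, so m(3) = 6.
  α_6 = 5: Horner steps 6 → 4 → 1, so m(5) = 1.
Codeword c = [6, 3, 2, 1, 6, 1] ∈ F_7^6.


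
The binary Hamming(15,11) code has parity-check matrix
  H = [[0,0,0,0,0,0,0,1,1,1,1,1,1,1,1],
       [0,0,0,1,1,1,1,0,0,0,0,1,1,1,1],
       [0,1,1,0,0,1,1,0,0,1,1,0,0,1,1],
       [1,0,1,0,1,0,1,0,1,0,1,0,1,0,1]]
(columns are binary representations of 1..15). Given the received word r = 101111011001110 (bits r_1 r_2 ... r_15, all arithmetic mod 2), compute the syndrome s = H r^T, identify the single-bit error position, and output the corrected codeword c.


s = (1, 0, 1, 1)^T, error position = 11, corrected codeword c = 101111011011110

Compute s = H r^T mod 2 one row at a time:
  s_1 = 1 + 1 + 0 + 0 + 1 + 1 + 1 + 0 = 5 ≡ 1 (mod 2).
  s_2 = 1 + 1 + 1 + 0 + 1 + 1 + 1 + 0 = 6 ≡ 0 (mod 2).
  s_3 = 0 + 1 + 1 + 0 + 0 + 0 + 1 + 0 = 3 ≡ 1 (mod 2).
  s_4 = 1 + 1 + 1 + 0 + 1 + 0 + 1 + 0 = 5 ≡ 1 (mod 2).
s = (1, 0, 1, 1)^T — this equals column 11 of H (binary 1011), so error is at position 11.
Correct: flip bit 11 of r = 101111011001110 to get c = 101111011011110.


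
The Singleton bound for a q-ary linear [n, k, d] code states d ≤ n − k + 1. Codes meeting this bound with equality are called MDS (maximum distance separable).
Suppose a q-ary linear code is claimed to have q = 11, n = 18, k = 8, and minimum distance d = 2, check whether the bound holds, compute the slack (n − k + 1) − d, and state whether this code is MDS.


Singleton RHS = n − k + 1 = 11, slack = 9, bound satisfied, not MDS.

Singleton bound: d ≤ n − k + 1.
Here n = 18, k = 8, so n − k + 1 = 11.
Given d = 2, check d ≤ 11: YES.
Slack = (n − k + 1) − d = 9.
The code is NOT MDS (slack = 9 > 0).
Description: the claimed parameters are [18, 8, 2]_11; such a code would be non-MDS.


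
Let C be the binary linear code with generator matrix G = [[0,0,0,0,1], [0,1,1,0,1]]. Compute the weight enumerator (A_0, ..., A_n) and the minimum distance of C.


Weight distribution: A_0 = 1, A_1 = 1, A_2 = 1, A_3 = 1. Minimum distance d = 1.

Enumerate all 2^2 = 4 messages m ∈ F_2^2.
For each, compute codeword c = mG in F_2^5, then tally its weight.
  m = 00 → c = 00000, weight = 0.
  m = 10 → c = 00001, weight = 1.
  m = 01 → c = 01101, weight = 3.
  m = 11 → c = 01100, weight = 2.
Tally weights:
  weight 0: 1 codewords.
  weight 1: 1 codewords.
  weight 2: 1 codewords.
  weight 3: 1 codewords.
Minimum distance d = smallest w > 0 with A_w > 0 = 1.
Sanity: Σ A_w = 4 = 2^2 = 4 ✓.


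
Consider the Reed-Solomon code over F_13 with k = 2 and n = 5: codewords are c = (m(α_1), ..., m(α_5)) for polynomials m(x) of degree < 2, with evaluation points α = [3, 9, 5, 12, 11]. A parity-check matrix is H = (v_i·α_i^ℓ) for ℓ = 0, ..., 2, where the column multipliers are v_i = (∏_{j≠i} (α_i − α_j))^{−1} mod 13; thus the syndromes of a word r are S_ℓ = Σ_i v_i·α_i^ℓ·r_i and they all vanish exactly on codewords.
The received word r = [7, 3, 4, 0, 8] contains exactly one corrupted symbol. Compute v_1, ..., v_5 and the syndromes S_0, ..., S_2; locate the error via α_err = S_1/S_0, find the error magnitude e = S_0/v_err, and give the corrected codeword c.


S = (5, 6, 2), error at position 2, error magnitude e = 5, c = [7, 11, 4, 0, 8].

Step 1: column multipliers v_i = (∏_{j≠i}(α_i − α_j))^{−1} mod 13.
  i = 1 (α = 3): (3−9)(3−5)(3−12)(3−11) = (−6)·(−2)·(−9)·(−8) = 864 ≡ 6, so v_1 = 6^{−1} = 11 (mod 13).
  i = 2 (α = 9): (9−3)(9−5)(9−12)(9−11) = 6·4·(−3)·(−2) = 144 ≡ 1, so v_2 = 1^{−1} = 1 (mod 13).
  i = 3 (α = 5): (5−3)(5−9)(5−12)(5−11) = 2·(−4)·(−7)·(−6) = −336 ≡ 2, so v_3 = 2^{−1} = 7 (mod 13).
  i = 4 (α = 12): (12−3)(12−9)(12−5)(12−11) = 9·3·7·1 = 189 ≡ 7, so v_4 = 7^{−1} = 2 (mod 13).
  i = 5 (α = 11): (11−3)(11−9)(11−5)(11−12) = 8·2·6·(−1) = −96 ≡ 8, so v_5 = 8^{−1} = 5 (mod 13).
  v = [11, 1, 7, 2, 5].
Step 2: syndromes of r = [7, 3, 4, 0, 8] (all sums mod 13).
  S_0 = Σ v_i r_i = 11·7 + 1·3 + 7·4 + 2·0 + 5·8 = 148 ≡ 5.
  S_1 = Σ v_i α_i r_i = 11·3·7 + 1·9·3 + 7·5·4 + 2·12·0 + 5·11·8 = 838 ≡ 6.
  α_i^2 mod 13 = [9, 3, 12, 1, 4].
  S_2 = Σ v_i α_i^2 r_i = 11·9·7 + 1·3·3 + 7·12·4 + 2·1·0 + 5·4·8 = 1198 ≡ 2.
  S = (5, 6, 2) ≠ 0, so r is not a codeword (an error is present).
Step 3: locate the error. For a single error e at position i, S_ℓ = v_i·e·α_i^ℓ, so α_err = S_1/S_0.
  S_0^{−1} = 5^{−1} = 8 (mod 13), so α_err = 6·8 = 48 ≡ 9 = α_2. Error position i = 2.
  Consistency check: S_2/S_1 = 2·11 = 22 ≡ 9 = α_err ✓ (single-error assumption holds).
Step 4: error magnitude e = S_0/v_2 = S_0·∏_{j≠2}(α_2 − α_j) = 5·1 = 5 ≡ 5 (mod 13).
Step 5: correct position 2: c_2 = r_2 − e = 3 − 5 ≡ 11 (mod 13). Hence c = [7, 11, 4, 0, 8].
  Check: interpolating c through the α_i gives m(x) = 5 + 5·x (degree < 2) with m(α_i) = c_i for every i, so c is indeed a codeword.


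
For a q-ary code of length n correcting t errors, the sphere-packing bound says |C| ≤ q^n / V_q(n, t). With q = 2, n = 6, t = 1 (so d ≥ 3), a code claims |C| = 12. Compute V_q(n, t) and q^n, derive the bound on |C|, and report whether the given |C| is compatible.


V_q(n, t) = 7, q^n = 64, Hamming bound = 9, |C| = 12 > bound (violated).

Step 1: Compute V_q(n, t) = Σ_{j=0}^1 C(n, j) (q−1)^j.
  j = 0: C(6,0)·(1)^0 = 1·1 = 1.
  j = 1: C(6,1)·(1)^1 = 6·1 = 6.
  V_q(n, t) = 1 + 6 = 7.
Step 2: q^n = 2^6 = 64.
Step 3: Hamming bound ⌊q^n / V_q(n,t)⌋ = ⌊64/7⌋ = 9.
Step 4: Compare |C| = 12 to 9: violated.
The claimed |C| lies above the Hamming bound, so no 2-ary code of length 6 with d ≥ 3 can have 12 codewords.


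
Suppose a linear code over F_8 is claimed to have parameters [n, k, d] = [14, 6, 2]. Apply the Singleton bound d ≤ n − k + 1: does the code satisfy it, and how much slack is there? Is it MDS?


Singleton RHS = n − k + 1 = 9, slack = 7, bound satisfied, not MDS.

Singleton bound: d ≤ n − k + 1.
Here n = 14, k = 6, so n − k + 1 = 9.
Given d = 2, check d ≤ 9: YES.
Slack = (n − k + 1) − d = 7.
The code is NOT MDS (slack = 7 > 0).
Description: the claimed parameters are [14, 6, 2]_8; such a code would be non-MDS.


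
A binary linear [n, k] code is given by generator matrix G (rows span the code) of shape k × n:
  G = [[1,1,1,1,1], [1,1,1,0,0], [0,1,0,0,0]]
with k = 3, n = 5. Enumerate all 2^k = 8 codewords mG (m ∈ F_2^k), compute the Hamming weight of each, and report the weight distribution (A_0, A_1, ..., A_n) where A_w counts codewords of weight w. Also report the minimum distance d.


Weight distribution: A_0 = 1, A_1 = 1, A_2 = 2, A_3 = 2, A_4 = 1, A_5 = 1. Minimum distance d = 1.

Enumerate all 2^3 = 8 messages m ∈ F_2^3.
For each, compute codeword c = mG in F_2^5, then tally its weight.
  m = 000 → c = 00000, weight = 0.
  m = 100 → c = 11111, weight = 5.
  m = 010 → c = 11100, weight = 3.
  m = 110 → c = 00011, weight = 2.
  m = 001 → c = 01000, weight = 1.
  m = 101 → c = 10111, weight = 4.
  m = 011 → c = 10100, weight = 2.
  m = 111 → c = 01011, weight = 3.
Tally weights:
  weight 0: 1 codewords.
  weight 1: 1 codewords.
  weight 2: 2 codewords.
  weight 3: 2 codewords.
  weight 4: 1 codewords.
  weight 5: 1 codewords.
Minimum distance d = smallest w > 0 with A_w > 0 = 1.
Sanity: Σ A_w = 8 = 2^3 = 8 ✓.


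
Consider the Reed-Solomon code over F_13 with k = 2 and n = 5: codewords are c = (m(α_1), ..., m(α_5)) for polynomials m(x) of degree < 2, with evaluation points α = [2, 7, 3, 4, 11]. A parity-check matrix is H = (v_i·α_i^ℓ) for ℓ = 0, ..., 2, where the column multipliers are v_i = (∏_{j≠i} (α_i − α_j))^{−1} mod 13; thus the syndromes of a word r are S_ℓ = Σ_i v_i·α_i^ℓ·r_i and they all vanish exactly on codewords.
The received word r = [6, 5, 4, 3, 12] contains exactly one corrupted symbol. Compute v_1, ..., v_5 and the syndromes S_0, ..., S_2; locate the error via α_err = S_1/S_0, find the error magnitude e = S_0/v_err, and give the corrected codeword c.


S = (12, 10, 4), error at position 3, error magnitude e = 6, c = [6, 5, 11, 3, 12].

Step 1: column multipliers v_i = (∏_{j≠i}(α_i − α_j))^{−1} mod 13.
  i = 1 (α = 2): (2−7)(2−3)(2−4)(2−11) = (−5)·(−1)·(−2)·(−9) = 90 ≡ 12, so v_1 = 12^{−1} = 12 (mod 13).
  i = 2 (α = 7): (7−2)(7−3)(7−4)(7−11) = 5·4·3·(−4) = −240 ≡ 7, so v_2 = 7^{−1} = 2 (mod 13).
  i = 3 (α = 3): (3−2)(3−7)(3−4)(3−11) = 1·(−4)·(−1)·(−8) = −32 ≡ 7, so v_3 = 7^{−1} = 2 (mod 13).
  i = 4 (α = 4): (4−2)(4−7)(4−3)(4−11) = 2·(−3)·1·(−7) = 42 ≡ 3, so v_4 = 3^{−1} = 9 (mod 13).
  i = 5 (α = 11): (11−2)(11−7)(11−3)(11−4) = 9·4·8·7 = 2016 ≡ 1, so v_5 = 1^{−1} = 1 (mod 13).
  v = [12, 2, 2, 9, 1].
Step 2: syndromes of r = [6, 5, 4, 3, 12] (all sums mod 13).
  S_0 = Σ v_i r_i = 12·6 + 2·5 + 2·4 + 9·3 + 1·12 = 129 ≡ 12.
  S_1 = Σ v_i α_i r_i = 12·2·6 + 2·7·5 + 2·3·4 + 9·4·3 + 1·11·12 = 478 ≡ 10.
  α_i^2 mod 13 = [4, 10, 9, 3, 4].
  S_2 = Σ v_i α_i^2 r_i = 12·4·6 + 2·10·5 + 2·9·4 + 9·3·3 + 1·4·12 = 589 ≡ 4.
  S = (12, 10, 4) ≠ 0, so r is not a codeword (an error is present).
Step 3: locate the error. For a single error e at position i, S_ℓ = v_i·e·α_i^ℓ, so α_err = S_1/S_0.
  S_0^{−1} = 12^{−1} = 12 (mod 13), so α_err = 10·12 = 120 ≡ 3 = α_3. Error position i = 3.
  Consistency check: S_2/S_1 = 4·4 = 16 ≡ 3 = α_err ✓ (single-error assumption holds).
Step 4: error magnitude e = S_0/v_3 = S_0·∏_{j≠3}(α_3 − α_j) = 12·7 = 84 ≡ 6 (mod 13).
Step 5: correct position 3: c_3 = r_3 − e = 4 − 6 ≡ 11 (mod 13). Hence c = [6, 5, 11, 3, 12].
  Check: interpolating c through the α_i gives m(x) = 9 + 5·x (degree < 2) with m(α_i) = c_i for every i, so c is indeed a codeword.


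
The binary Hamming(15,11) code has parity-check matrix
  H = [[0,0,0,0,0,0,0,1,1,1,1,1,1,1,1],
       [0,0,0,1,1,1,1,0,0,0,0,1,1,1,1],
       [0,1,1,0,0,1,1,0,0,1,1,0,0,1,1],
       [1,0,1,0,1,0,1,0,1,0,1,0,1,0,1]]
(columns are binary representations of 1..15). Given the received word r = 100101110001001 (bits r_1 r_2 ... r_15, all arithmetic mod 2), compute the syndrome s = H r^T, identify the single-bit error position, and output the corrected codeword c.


s = (1, 1, 1, 1)^T, error position = 15, corrected codeword c = 100101110001000

Compute s = H r^T mod 2 one row at a time:
  s_1 = 1 + 0 + 0 + 0 + 1 + 0 + 0 + 1 = 3 ≡ 1 (mod 2).
  s_2 = 1 + 0 + 1 + 1 + 1 + 0 + 0 + 1 = 5 ≡ 1 (mod 2).
  s_3 = 0 + 0 + 1 + 1 + 0 + 0 + 0 + 1 = 3 ≡ 1 (mod 2).
  s_4 = 1 + 0 + 0 + 1 + 0 + 0 + 0 + 1 = 3 ≡ 1 (mod 2).
s = (1, 1, 1, 1)^T — this equals column 15 of H (binary 1111), so error is at position 15.
Correct: flip bit 15 of r = 100101110001001 to get c = 100101110001000.
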